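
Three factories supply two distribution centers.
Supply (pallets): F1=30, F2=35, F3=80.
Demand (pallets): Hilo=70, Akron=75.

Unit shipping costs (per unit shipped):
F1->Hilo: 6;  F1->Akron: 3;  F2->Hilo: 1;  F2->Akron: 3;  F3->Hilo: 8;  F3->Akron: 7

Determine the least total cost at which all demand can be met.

720

An optimal shipping plan:
  F1->Akron: 30 × 3 = 90
  F2->Hilo: 35 × 1 = 35
  F3->Hilo: 35 × 8 = 280
  F3->Akron: 45 × 7 = 315
Total = 90 + 35 + 280 + 315 = 720.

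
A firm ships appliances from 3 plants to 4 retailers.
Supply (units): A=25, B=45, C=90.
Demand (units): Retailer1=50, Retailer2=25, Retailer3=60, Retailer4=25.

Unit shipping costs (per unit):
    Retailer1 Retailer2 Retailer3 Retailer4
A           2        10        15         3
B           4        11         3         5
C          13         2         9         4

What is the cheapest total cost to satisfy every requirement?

A cheapest plan:
  A->Retailer1: 25 × 2 = 50
  B->Retailer1: 25 × 4 = 100
  B->Retailer3: 20 × 3 = 60
  C->Retailer2: 25 × 2 = 50
  C->Retailer3: 40 × 9 = 360
  C->Retailer4: 25 × 4 = 100
Total = 50 + 100 + 60 + 50 + 360 + 100 = 720.

720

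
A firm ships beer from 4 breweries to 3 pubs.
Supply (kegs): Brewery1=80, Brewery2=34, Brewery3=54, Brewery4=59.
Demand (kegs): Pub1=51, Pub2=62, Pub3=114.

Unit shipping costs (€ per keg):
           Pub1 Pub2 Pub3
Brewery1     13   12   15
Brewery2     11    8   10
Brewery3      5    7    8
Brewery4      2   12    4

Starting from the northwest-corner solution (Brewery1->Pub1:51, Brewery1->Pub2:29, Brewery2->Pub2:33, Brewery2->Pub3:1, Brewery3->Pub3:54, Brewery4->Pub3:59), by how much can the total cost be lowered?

Current plan cost = 51·13 + 29·12 + 33·8 + 1·10 + 54·8 + 59·4 = €1953.
Optimal plan:
  Brewery1→Pub2: 62 × €12 = €744
  Brewery1→Pub3: 18 × €15 = €270
  Brewery2→Pub3: 34 × €10 = €340
  Brewery3→Pub1: 51 × €5 = €255
  Brewery3→Pub3: 3 × €8 = €24
  Brewery4→Pub3: 59 × €4 = €236
Optimal cost = €1869.
Saving = 1953 − 1869 = €84.

84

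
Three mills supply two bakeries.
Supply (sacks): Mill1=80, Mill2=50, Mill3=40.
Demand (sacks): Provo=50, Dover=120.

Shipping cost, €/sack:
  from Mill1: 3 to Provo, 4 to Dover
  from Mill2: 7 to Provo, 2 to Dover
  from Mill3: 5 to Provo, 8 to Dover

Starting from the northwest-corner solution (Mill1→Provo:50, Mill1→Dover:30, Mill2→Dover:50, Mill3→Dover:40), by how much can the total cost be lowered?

Current plan cost = 50·3 + 30·4 + 50·2 + 40·8 = €690.
Optimal plan:
  Mill1→Provo: 10 × €3 = €30
  Mill1→Dover: 70 × €4 = €280
  Mill2→Dover: 50 × €2 = €100
  Mill3→Provo: 40 × €5 = €200
Optimal cost = €610.
Saving = 690 − 610 = €80.

80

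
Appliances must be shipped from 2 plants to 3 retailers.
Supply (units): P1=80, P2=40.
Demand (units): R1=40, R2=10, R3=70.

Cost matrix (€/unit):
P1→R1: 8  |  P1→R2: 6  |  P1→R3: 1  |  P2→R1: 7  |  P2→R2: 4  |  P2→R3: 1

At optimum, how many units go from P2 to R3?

Optimal shipments:
  P1–R1: 10 × €8 = €80
  P1–R3: 70 × €1 = €70
  P2–R1: 30 × €7 = €210
  P2–R2: 10 × €4 = €40
Total cost = €400.
The route P2→R3 is not used.

0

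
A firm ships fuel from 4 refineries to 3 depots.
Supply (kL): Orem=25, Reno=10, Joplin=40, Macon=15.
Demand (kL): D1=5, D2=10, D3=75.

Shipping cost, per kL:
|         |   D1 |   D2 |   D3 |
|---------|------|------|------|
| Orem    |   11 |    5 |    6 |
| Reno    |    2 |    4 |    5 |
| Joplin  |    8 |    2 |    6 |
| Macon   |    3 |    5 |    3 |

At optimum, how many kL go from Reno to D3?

5

Solving gives:
  Orem→D3: 25 × 6 = 150
  Reno→D1: 5 × 2 = 10
  Reno→D3: 5 × 5 = 25
  Joplin→D2: 10 × 2 = 20
  Joplin→D3: 30 × 6 = 180
  Macon→D3: 15 × 3 = 45
Total cost = 430.
So Reno→D3 carries 5 kL.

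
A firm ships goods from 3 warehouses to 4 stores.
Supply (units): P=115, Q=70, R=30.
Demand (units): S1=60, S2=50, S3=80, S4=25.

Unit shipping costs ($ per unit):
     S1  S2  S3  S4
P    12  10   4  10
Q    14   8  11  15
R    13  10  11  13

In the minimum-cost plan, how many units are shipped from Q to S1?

20

Optimal shipments:
  P to S1: 10 × $12 = $120
  P to S3: 80 × $4 = $320
  P to S4: 25 × $10 = $250
  Q to S1: 20 × $14 = $280
  Q to S2: 50 × $8 = $400
  R to S1: 30 × $13 = $390
Total cost = $1760.
So Q→S1 carries 20 units.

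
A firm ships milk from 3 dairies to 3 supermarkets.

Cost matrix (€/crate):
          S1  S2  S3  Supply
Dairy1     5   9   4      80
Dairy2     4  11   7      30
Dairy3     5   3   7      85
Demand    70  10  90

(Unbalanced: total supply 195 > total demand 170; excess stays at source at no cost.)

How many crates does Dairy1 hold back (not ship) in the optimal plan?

0

Minimum-cost shipments:
  Dairy1→S3: 80 × €4 = €320
  Dairy2→S1: 30 × €4 = €120
  Dairy3→S1: 40 × €5 = €200
  Dairy3→S2: 10 × €3 = €30
  Dairy3→S3: 10 × €7 = €70
Total cost = €740.
Dairy1 ships 80 of its 80, leaving 0.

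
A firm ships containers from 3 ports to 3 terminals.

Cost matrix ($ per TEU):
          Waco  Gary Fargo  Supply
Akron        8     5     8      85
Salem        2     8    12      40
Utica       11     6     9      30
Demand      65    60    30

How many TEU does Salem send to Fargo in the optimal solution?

Optimal shipments:
  Akron–Waco: 25 TEU
  Akron–Gary: 30 TEU
  Akron–Fargo: 30 TEU
  Salem–Waco: 40 TEU
  Utica–Gary: 30 TEU
Total cost = $850.
The route Salem→Fargo is not used.

0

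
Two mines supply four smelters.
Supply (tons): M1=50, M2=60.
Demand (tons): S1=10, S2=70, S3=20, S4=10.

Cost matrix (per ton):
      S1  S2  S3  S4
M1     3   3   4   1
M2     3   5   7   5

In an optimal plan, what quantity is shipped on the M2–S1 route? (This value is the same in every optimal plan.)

The minimum-cost plan:
  M1→S2: 20 tons
  M1→S3: 20 tons
  M1→S4: 10 tons
  M2→S1: 10 tons
  M2→S2: 50 tons
Total cost = 430.
So M2→S1 carries 10 tons.

10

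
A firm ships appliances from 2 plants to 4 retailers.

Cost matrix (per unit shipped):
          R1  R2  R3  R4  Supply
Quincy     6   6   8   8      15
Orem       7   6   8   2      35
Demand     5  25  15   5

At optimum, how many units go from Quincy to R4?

0

Solving gives:
  Quincy–R1: 5 units
  Quincy–R2: 10 units
  Orem–R2: 15 units
  Orem–R3: 15 units
  Orem–R4: 5 units
Total cost = 310.
The route Quincy→R4 is not used.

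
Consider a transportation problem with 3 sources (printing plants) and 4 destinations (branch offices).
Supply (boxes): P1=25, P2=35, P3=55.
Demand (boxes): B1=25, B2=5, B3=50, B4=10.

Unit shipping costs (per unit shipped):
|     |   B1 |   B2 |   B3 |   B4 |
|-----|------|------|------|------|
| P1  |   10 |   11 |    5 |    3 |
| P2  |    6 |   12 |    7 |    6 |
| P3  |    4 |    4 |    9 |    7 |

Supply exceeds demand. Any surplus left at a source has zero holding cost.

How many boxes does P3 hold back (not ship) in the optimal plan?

Minimum-cost shipments:
  P1 to B3: 15 × 5 = 75
  P1 to B4: 10 × 3 = 30
  P2 to B3: 35 × 7 = 245
  P3 to B1: 25 × 4 = 100
  P3 to B2: 5 × 4 = 20
Total cost = 470.
P3 ships 30 of its 55, leaving 25.

25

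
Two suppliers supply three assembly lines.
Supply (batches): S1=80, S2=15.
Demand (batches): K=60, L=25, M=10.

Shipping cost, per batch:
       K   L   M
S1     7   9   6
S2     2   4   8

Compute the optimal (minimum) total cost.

630

Optimal allocation:
  S1→K: 45 batches
  S1→L: 25 batches
  S1→M: 10 batches
  S2→K: 15 batches
Total cost = 630.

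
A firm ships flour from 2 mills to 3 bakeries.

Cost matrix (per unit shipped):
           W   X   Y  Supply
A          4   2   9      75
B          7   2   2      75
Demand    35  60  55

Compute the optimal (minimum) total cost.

370

One minimum-cost allocation:
  A to W: 35 sacks
  A to X: 40 sacks
  B to X: 20 sacks
  B to Y: 55 sacks
Total cost = 370.
(Supply check: A ships 75; B ships 75.)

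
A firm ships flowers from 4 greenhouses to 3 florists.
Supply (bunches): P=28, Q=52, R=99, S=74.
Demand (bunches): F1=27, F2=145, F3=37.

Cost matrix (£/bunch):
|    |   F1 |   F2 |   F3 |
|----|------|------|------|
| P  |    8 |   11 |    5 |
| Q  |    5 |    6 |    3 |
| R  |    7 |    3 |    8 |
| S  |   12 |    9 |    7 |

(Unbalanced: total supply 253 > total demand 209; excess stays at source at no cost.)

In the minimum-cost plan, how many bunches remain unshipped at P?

0

Minimum-cost shipments:
  P to F3: 28 × £5 = £140
  Q to F1: 27 × £5 = £135
  Q to F2: 16 × £6 = £96
  Q to F3: 9 × £3 = £27
  R to F2: 99 × £3 = £297
  S to F2: 30 × £9 = £270
Total cost = £965.
P ships 28 of its 28, leaving 0.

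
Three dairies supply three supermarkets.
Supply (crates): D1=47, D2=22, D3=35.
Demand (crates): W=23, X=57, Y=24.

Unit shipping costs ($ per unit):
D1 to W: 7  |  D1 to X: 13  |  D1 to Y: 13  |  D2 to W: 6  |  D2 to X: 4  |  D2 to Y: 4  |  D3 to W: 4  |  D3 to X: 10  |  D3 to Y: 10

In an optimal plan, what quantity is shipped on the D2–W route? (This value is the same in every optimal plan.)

0

Solving gives:
  D1–X: 45 crates
  D1–Y: 2 crates
  D2–Y: 22 crates
  D3–W: 23 crates
  D3–X: 12 crates
Total cost = $911.
The route D2→W is not used.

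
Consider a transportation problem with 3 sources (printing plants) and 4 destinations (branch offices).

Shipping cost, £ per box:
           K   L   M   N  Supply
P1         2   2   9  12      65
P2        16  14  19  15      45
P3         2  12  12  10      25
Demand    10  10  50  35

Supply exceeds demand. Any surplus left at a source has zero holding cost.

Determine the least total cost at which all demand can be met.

915

An optimal shipping plan:
  P1–K: 5 × £2 = £10
  P1–L: 10 × £2 = £20
  P1–M: 50 × £9 = £450
  P2–N: 15 × £15 = £225
  P3–K: 5 × £2 = £10
  P3–N: 20 × £10 = £200
Total = 10 + 20 + 450 + 225 + 10 + 200 = £915.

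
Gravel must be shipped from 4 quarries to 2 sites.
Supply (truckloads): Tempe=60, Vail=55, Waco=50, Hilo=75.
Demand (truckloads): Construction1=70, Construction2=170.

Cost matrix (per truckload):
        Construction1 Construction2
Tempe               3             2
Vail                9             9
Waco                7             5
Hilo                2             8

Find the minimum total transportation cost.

1045

One minimum-cost allocation:
  Tempe to Construction2: 60 × 2 = 120
  Vail to Construction2: 55 × 9 = 495
  Waco to Construction2: 50 × 5 = 250
  Hilo to Construction1: 70 × 2 = 140
  Hilo to Construction2: 5 × 8 = 40
Total = 120 + 495 + 250 + 140 + 40 = 1045.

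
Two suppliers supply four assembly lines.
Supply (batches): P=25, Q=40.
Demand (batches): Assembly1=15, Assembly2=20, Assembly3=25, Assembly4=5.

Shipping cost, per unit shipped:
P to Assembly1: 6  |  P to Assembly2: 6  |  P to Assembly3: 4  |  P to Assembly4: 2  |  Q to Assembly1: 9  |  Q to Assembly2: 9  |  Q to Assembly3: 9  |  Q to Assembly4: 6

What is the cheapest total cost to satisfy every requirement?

One minimum-cost allocation:
  P–Assembly3: 25 × 4 = 100
  Q–Assembly1: 15 × 9 = 135
  Q–Assembly2: 20 × 9 = 180
  Q–Assembly4: 5 × 6 = 30
Total = 100 + 135 + 180 + 30 = 445.

445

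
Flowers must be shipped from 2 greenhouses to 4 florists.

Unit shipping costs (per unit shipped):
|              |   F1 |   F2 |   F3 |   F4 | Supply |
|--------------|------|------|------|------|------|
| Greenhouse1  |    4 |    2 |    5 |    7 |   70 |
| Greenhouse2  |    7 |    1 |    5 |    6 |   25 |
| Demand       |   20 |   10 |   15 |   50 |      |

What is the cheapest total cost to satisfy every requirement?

An optimal shipping plan:
  Greenhouse1->F1: 20 × 4 = 80
  Greenhouse1->F2: 10 × 2 = 20
  Greenhouse1->F3: 15 × 5 = 75
  Greenhouse1->F4: 25 × 7 = 175
  Greenhouse2->F4: 25 × 6 = 150
Total = 80 + 20 + 75 + 175 + 150 = 500.
(Supply check: Greenhouse1 ships 70; Greenhouse2 ships 25.)

500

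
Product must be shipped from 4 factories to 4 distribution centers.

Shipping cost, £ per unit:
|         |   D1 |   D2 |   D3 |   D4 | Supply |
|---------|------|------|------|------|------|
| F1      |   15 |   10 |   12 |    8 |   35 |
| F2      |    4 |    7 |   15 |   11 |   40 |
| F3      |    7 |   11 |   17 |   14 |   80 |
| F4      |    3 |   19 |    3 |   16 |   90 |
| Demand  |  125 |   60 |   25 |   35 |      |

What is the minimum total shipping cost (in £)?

A cheapest plan:
  F1–D4: 35 × £8 = £280
  F2–D2: 40 × £7 = £280
  F3–D1: 60 × £7 = £420
  F3–D2: 20 × £11 = £220
  F4–D1: 65 × £3 = £195
  F4–D3: 25 × £3 = £75
Total = 280 + 280 + 420 + 220 + 195 + 75 = £1470.
(Supply check: F1 ships 35; F2 ships 40; F3 ships 80; F4 ships 90.)

1470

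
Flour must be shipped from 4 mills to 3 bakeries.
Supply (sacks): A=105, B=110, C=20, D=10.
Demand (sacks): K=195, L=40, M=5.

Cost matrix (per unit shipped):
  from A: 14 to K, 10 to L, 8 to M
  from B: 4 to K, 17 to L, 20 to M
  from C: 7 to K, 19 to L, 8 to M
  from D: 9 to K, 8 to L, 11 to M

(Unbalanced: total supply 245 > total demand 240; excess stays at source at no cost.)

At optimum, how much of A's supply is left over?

An optimal plan:
  A–K: 55 × 14 = 770
  A–L: 40 × 10 = 400
  A–M: 5 × 8 = 40
  B–K: 110 × 4 = 440
  C–K: 20 × 7 = 140
  D–K: 10 × 9 = 90
Total cost = 1880.
A ships 100 of its 105, leaving 5.

5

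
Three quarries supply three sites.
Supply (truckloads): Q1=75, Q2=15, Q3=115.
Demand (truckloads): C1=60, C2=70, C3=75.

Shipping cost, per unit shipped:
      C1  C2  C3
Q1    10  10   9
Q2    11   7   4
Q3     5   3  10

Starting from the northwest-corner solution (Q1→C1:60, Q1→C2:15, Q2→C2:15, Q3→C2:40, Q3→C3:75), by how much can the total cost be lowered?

540

Current plan cost = 60·10 + 15·10 + 15·7 + 40·3 + 75·10 = 1725.
Optimal plan:
  Q1->C1: 15 × 10 = 150
  Q1->C3: 60 × 9 = 540
  Q2->C3: 15 × 4 = 60
  Q3->C1: 45 × 5 = 225
  Q3->C2: 70 × 3 = 210
Optimal cost = 1185.
Saving = 1725 − 1185 = 540.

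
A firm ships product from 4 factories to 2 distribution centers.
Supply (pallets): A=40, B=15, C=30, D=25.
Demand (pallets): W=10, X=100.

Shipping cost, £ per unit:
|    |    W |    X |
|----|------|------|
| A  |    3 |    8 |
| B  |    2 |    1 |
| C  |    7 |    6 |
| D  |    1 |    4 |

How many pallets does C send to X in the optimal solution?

Solving gives:
  A to W: 10 × £3 = £30
  A to X: 30 × £8 = £240
  B to X: 15 × £1 = £15
  C to X: 30 × £6 = £180
  D to X: 25 × £4 = £100
Total cost = £565.
So C→X carries 30 pallets.

30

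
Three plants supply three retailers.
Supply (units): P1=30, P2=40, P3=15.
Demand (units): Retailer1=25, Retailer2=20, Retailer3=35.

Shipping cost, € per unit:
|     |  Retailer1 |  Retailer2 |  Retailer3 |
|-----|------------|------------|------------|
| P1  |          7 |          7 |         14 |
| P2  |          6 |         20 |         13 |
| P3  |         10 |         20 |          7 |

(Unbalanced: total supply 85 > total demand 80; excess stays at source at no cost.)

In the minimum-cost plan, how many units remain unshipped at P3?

Minimum-cost shipments:
  P1 to Retailer2: 20 units
  P1 to Retailer3: 5 units
  P2 to Retailer1: 25 units
  P2 to Retailer3: 15 units
  P3 to Retailer3: 15 units
Total cost = €660.
P3 ships 15 of its 15, leaving 0.

0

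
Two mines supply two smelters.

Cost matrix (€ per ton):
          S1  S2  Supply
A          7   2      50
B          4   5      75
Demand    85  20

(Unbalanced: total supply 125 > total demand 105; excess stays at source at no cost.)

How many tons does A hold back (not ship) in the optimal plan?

Minimum-cost shipments:
  A→S1: 10 tons
  A→S2: 20 tons
  B→S1: 75 tons
Total cost = €410.
A ships 30 of its 50, leaving 20.

20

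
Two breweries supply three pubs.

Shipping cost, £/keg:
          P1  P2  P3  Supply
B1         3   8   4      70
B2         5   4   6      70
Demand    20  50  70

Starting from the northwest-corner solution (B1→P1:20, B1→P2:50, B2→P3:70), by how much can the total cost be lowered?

Current plan cost = 20·3 + 50·8 + 70·6 = £880.
Optimal plan:
  B1 to P1: 20 kegs
  B1 to P3: 50 kegs
  B2 to P2: 50 kegs
  B2 to P3: 20 kegs
Optimal cost = £580.
Saving = 880 − 580 = £300.

300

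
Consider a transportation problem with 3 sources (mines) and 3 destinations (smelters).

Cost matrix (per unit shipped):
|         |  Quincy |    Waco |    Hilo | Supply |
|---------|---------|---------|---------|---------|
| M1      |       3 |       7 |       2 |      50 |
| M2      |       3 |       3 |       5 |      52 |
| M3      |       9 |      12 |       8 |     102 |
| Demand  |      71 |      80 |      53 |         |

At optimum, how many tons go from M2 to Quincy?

Solving gives:
  M1→Hilo: 50 × 2 = 100
  M2→Waco: 52 × 3 = 156
  M3→Quincy: 71 × 9 = 639
  M3→Waco: 28 × 12 = 336
  M3→Hilo: 3 × 8 = 24
Total cost = 1255.
The route M2→Quincy is not used.

0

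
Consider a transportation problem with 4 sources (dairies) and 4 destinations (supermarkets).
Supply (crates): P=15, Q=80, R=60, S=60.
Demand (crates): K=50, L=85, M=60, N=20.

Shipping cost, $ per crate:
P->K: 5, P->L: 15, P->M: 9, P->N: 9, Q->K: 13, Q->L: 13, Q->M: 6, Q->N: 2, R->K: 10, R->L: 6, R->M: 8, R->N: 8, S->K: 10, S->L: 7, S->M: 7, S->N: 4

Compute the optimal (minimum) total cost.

Optimal allocation:
  P to K: 15 × $5 = $75
  Q to M: 60 × $6 = $360
  Q to N: 20 × $2 = $40
  R to L: 60 × $6 = $360
  S to K: 35 × $10 = $350
  S to L: 25 × $7 = $175
Total = 75 + 360 + 40 + 360 + 350 + 175 = $1360.
(Supply check: P ships 15; Q ships 80; R ships 60; S ships 60.)

1360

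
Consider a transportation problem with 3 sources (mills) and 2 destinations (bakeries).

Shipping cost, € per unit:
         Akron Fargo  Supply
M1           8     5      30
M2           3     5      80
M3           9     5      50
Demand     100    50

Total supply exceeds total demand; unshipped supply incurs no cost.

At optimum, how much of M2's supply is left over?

0

Minimum-cost shipments:
  M1 to Akron: 20 × €8 = €160
  M1 to Fargo: 10 × €5 = €50
  M2 to Akron: 80 × €3 = €240
  M3 to Fargo: 40 × €5 = €200
Total cost = €650.
M2 ships 80 of its 80, leaving 0.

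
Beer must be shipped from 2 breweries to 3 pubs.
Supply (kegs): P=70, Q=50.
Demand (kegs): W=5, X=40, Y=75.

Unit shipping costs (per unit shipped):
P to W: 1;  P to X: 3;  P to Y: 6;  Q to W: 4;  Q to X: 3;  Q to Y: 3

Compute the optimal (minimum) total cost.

425

Optimal allocation:
  P→W: 5 × 1 = 5
  P→X: 40 × 3 = 120
  P→Y: 25 × 6 = 150
  Q→Y: 50 × 3 = 150
Total = 5 + 120 + 150 + 150 = 425.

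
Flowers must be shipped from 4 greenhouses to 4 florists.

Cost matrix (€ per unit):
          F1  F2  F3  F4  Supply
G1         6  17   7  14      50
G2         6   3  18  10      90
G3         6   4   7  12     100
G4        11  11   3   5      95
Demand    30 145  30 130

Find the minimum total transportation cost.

1740

A cheapest plan:
  G1->F1: 30 bunches
  G1->F3: 20 bunches
  G2->F2: 55 bunches
  G2->F4: 35 bunches
  G3->F2: 90 bunches
  G3->F3: 10 bunches
  G4->F4: 95 bunches
Total cost = €1740.
(Supply check: G1 ships 50; G2 ships 90; G3 ships 100; G4 ships 95.)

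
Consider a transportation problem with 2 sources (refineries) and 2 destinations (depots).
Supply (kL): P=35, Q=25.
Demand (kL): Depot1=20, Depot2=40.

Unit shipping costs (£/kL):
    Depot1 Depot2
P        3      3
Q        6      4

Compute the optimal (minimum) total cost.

205

Optimal allocation:
  P→Depot1: 20 × £3 = £60
  P→Depot2: 15 × £3 = £45
  Q→Depot2: 25 × £4 = £100
Total = 60 + 45 + 100 = £205.
(Supply check: P ships 35; Q ships 25.)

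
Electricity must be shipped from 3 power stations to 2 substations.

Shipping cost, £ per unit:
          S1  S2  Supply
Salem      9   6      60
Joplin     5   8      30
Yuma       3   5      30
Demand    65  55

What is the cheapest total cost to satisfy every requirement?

615

A cheapest plan:
  Salem–S1: 5 × £9 = £45
  Salem–S2: 55 × £6 = £330
  Joplin–S1: 30 × £5 = £150
  Yuma–S1: 30 × £3 = £90
Total = 45 + 330 + 150 + 90 = £615.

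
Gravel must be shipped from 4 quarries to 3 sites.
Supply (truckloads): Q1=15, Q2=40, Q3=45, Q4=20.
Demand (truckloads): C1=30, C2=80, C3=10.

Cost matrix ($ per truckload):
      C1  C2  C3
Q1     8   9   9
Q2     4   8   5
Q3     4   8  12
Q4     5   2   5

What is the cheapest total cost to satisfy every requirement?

705

One minimum-cost allocation:
  Q1->C2: 15 × $9 = $135
  Q2->C2: 30 × $8 = $240
  Q2->C3: 10 × $5 = $50
  Q3->C1: 30 × $4 = $120
  Q3->C2: 15 × $8 = $120
  Q4->C2: 20 × $2 = $40
Total = 135 + 240 + 50 + 120 + 120 + 40 = $705.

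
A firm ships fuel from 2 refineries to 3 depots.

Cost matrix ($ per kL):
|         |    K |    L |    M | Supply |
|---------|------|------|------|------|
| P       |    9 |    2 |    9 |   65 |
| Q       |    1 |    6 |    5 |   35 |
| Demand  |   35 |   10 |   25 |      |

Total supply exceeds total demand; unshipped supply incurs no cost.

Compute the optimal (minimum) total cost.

280

Optimal allocation:
  P to L: 10 kL
  P to M: 25 kL
  Q to K: 35 kL
Total cost = $280.
(Supply check: P ships 35; Q ships 35.)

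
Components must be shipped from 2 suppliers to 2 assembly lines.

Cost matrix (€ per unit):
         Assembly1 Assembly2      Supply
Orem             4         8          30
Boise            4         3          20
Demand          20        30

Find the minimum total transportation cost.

220

An optimal shipping plan:
  Orem to Assembly1: 20 × €4 = €80
  Orem to Assembly2: 10 × €8 = €80
  Boise to Assembly2: 20 × €3 = €60
Total = 80 + 80 + 60 = €220.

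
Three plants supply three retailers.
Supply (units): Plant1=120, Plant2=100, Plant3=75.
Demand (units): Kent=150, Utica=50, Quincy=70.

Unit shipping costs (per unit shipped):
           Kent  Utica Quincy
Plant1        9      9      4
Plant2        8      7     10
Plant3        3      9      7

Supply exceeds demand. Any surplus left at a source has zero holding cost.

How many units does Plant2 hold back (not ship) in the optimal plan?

An optimal plan:
  Plant1 to Kent: 25 × 9 = 225
  Plant1 to Quincy: 70 × 4 = 280
  Plant2 to Kent: 50 × 8 = 400
  Plant2 to Utica: 50 × 7 = 350
  Plant3 to Kent: 75 × 3 = 225
Total cost = 1480.
Plant2 ships 100 of its 100, leaving 0.

0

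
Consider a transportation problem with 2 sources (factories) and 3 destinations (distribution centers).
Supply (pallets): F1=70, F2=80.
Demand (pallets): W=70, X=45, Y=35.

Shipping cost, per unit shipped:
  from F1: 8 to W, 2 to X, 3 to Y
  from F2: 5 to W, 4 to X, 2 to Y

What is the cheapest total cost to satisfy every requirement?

A cheapest plan:
  F1→X: 45 × 2 = 90
  F1→Y: 25 × 3 = 75
  F2→W: 70 × 5 = 350
  F2→Y: 10 × 2 = 20
Total = 90 + 75 + 350 + 20 = 535.
(Supply check: F1 ships 70; F2 ships 80.)

535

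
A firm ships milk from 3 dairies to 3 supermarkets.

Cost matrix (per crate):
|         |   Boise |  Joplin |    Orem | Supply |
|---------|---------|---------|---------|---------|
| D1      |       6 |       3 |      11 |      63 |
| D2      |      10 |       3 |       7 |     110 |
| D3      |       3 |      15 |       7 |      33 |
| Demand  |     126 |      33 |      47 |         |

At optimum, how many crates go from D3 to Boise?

33

Solving gives:
  D1–Boise: 63 × 6 = 378
  D2–Boise: 30 × 10 = 300
  D2–Joplin: 33 × 3 = 99
  D2–Orem: 47 × 7 = 329
  D3–Boise: 33 × 3 = 99
Total cost = 1205.
So D3→Boise carries 33 crates.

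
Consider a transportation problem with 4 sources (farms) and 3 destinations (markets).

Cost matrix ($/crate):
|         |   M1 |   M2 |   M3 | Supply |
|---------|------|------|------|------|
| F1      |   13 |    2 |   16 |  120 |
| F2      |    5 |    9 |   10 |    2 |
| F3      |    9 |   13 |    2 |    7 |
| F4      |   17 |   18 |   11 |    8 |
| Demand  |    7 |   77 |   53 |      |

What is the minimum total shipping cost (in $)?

An optimal shipping plan:
  F1 to M1: 5 × $13 = $65
  F1 to M2: 77 × $2 = $154
  F1 to M3: 38 × $16 = $608
  F2 to M1: 2 × $5 = $10
  F3 to M3: 7 × $2 = $14
  F4 to M3: 8 × $11 = $88
Total = 65 + 154 + 608 + 10 + 14 + 88 = $939.

939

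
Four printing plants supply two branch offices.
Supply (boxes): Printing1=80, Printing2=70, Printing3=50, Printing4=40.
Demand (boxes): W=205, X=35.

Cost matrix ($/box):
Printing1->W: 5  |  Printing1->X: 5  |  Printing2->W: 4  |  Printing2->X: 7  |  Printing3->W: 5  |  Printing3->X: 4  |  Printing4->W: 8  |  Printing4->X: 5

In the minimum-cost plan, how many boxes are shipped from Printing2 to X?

0

Solving gives:
  Printing1->W: 80 × $5 = $400
  Printing2->W: 70 × $4 = $280
  Printing3->W: 50 × $5 = $250
  Printing4->W: 5 × $8 = $40
  Printing4->X: 35 × $5 = $175
Total cost = $1145.
The route Printing2→X is not used.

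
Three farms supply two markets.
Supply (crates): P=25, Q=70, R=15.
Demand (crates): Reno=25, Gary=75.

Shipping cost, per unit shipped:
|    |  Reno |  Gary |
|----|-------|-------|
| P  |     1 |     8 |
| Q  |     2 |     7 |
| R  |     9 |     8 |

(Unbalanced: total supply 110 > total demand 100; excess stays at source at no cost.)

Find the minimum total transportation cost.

An optimal shipping plan:
  P to Reno: 25 crates
  Q to Gary: 70 crates
  R to Gary: 5 crates
Total cost = 555.

555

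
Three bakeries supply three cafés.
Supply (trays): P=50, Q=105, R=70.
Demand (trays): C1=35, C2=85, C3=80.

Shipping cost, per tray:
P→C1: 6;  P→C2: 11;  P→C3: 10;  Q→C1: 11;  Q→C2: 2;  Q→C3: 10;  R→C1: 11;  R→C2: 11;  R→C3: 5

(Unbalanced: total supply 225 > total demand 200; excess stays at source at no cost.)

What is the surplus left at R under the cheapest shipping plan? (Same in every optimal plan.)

Minimum-cost shipments:
  P→C1: 35 × 6 = 210
  Q→C2: 85 × 2 = 170
  Q→C3: 10 × 10 = 100
  R→C3: 70 × 5 = 350
Total cost = 830.
R ships 70 of its 70, leaving 0.

0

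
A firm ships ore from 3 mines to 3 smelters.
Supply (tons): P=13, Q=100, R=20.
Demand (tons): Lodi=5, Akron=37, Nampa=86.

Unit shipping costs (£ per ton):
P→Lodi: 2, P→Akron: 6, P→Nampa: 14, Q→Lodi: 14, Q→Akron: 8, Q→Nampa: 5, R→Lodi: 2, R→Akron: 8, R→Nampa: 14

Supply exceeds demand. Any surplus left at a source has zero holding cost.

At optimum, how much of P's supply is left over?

An optimal plan:
  P->Akron: 13 × £6 = £78
  Q->Akron: 14 × £8 = £112
  Q->Nampa: 86 × £5 = £430
  R->Lodi: 5 × £2 = £10
  R->Akron: 10 × £8 = £80
Total cost = £710.
P ships 13 of its 13, leaving 0.

0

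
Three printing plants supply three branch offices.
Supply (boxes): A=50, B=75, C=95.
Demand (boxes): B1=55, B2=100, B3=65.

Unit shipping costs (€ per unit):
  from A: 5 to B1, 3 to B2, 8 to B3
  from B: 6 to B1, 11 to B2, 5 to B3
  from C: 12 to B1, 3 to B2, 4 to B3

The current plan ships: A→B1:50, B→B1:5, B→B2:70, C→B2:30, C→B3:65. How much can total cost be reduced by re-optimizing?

Current plan cost = 50·5 + 5·6 + 70·11 + 30·3 + 65·4 = €1400.
Optimal plan:
  A–B2: 50 × €3 = €150
  B–B1: 55 × €6 = €330
  B–B3: 20 × €5 = €100
  C–B2: 50 × €3 = €150
  C–B3: 45 × €4 = €180
Optimal cost = €910.
Saving = 1400 − 910 = €490.

490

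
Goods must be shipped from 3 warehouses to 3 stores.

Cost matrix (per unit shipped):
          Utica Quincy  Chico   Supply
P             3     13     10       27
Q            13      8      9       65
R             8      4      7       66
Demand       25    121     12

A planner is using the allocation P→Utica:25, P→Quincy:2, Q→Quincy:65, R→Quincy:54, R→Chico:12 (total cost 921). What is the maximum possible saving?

32

Current plan cost = 25·3 + 2·13 + 65·8 + 54·4 + 12·7 = 921.
Optimal plan:
  P→Utica: 25 × 3 = 75
  P→Chico: 2 × 10 = 20
  Q→Quincy: 55 × 8 = 440
  Q→Chico: 10 × 9 = 90
  R→Quincy: 66 × 4 = 264
Optimal cost = 889.
Saving = 921 − 889 = 32.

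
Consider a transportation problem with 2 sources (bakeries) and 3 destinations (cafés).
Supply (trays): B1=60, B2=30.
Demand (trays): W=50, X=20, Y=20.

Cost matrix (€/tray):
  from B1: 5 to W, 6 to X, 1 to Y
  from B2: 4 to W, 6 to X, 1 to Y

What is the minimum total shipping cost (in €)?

360

A cheapest plan:
  B1 to W: 20 × €5 = €100
  B1 to X: 20 × €6 = €120
  B1 to Y: 20 × €1 = €20
  B2 to W: 30 × €4 = €120
Total = 100 + 120 + 20 + 120 = €360.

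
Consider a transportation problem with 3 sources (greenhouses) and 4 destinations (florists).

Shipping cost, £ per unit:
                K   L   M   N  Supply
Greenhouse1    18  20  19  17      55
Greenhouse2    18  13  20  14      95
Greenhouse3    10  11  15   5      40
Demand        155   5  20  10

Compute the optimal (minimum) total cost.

A cheapest plan:
  Greenhouse1–K: 35 × £18 = £630
  Greenhouse1–M: 20 × £19 = £380
  Greenhouse2–K: 90 × £18 = £1620
  Greenhouse2–L: 5 × £13 = £65
  Greenhouse3–K: 30 × £10 = £300
  Greenhouse3–N: 10 × £5 = £50
Total = 630 + 380 + 1620 + 65 + 300 + 50 = £3045.

3045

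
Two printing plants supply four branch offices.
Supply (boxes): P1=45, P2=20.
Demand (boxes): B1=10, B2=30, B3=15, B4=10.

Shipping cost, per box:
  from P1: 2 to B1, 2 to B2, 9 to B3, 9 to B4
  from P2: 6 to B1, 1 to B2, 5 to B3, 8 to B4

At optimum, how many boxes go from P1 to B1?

10

The minimum-cost plan:
  P1–B1: 10 × 2 = 20
  P1–B2: 25 × 2 = 50
  P1–B4: 10 × 9 = 90
  P2–B2: 5 × 1 = 5
  P2–B3: 15 × 5 = 75
Total cost = 240.
So P1→B1 carries 10 boxes.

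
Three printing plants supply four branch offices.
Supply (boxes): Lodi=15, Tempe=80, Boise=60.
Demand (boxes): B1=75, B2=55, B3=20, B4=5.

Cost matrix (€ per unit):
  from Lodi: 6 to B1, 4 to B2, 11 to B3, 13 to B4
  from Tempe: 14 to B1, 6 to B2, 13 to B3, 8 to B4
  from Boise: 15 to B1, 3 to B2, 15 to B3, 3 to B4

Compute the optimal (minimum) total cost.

1370

One minimum-cost allocation:
  Lodi→B1: 15 boxes
  Tempe→B1: 60 boxes
  Tempe→B3: 20 boxes
  Boise→B2: 55 boxes
  Boise→B4: 5 boxes
Total cost = €1370.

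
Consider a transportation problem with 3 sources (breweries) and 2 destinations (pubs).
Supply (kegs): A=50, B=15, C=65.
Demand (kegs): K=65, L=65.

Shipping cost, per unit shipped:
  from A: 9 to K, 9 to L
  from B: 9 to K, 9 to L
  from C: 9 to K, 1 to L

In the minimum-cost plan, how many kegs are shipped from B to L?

0

Solving gives:
  A–K: 50 kegs
  B–K: 15 kegs
  C–L: 65 kegs
Total cost = 650.
The route B→L is not used.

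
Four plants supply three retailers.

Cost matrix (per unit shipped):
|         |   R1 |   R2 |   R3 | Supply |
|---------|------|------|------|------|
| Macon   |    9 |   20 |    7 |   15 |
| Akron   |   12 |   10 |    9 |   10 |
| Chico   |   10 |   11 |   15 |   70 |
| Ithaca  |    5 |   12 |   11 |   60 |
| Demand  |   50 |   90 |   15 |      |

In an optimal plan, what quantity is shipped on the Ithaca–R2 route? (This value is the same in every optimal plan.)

Optimal shipments:
  Macon→R3: 15 × 7 = 105
  Akron→R2: 10 × 10 = 100
  Chico→R2: 70 × 11 = 770
  Ithaca→R1: 50 × 5 = 250
  Ithaca→R2: 10 × 12 = 120
Total cost = 1345.
So Ithaca→R2 carries 10 units.

10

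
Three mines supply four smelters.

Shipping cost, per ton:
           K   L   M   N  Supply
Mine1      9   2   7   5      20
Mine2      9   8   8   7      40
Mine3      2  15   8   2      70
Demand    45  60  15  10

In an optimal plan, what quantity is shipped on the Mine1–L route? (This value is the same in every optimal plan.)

20

Optimal shipments:
  Mine1->L: 20 × 2 = 40
  Mine2->L: 40 × 8 = 320
  Mine3->K: 45 × 2 = 90
  Mine3->M: 15 × 8 = 120
  Mine3->N: 10 × 2 = 20
Total cost = 590.
So Mine1→L carries 20 tons.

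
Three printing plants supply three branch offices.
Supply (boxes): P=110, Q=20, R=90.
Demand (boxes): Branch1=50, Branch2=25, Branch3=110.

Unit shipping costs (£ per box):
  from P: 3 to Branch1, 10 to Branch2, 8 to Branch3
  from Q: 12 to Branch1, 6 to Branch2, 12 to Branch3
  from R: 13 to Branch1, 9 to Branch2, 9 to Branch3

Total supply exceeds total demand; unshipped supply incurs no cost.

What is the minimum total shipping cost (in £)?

1245

One minimum-cost allocation:
  P to Branch1: 50 × £3 = £150
  P to Branch3: 60 × £8 = £480
  Q to Branch2: 20 × £6 = £120
  R to Branch2: 5 × £9 = £45
  R to Branch3: 50 × £9 = £450
Total = 150 + 480 + 120 + 45 + 450 = £1245.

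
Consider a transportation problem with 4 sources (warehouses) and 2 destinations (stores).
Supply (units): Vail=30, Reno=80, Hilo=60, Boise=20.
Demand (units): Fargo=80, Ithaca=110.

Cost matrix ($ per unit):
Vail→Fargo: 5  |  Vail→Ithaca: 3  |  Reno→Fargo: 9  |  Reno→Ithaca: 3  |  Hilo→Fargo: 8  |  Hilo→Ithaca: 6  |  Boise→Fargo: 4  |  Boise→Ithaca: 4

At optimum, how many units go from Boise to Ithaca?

0

The minimum-cost plan:
  Vail->Fargo: 30 units
  Reno->Ithaca: 80 units
  Hilo->Fargo: 30 units
  Hilo->Ithaca: 30 units
  Boise->Fargo: 20 units
Total cost = $890.
The route Boise→Ithaca is not used.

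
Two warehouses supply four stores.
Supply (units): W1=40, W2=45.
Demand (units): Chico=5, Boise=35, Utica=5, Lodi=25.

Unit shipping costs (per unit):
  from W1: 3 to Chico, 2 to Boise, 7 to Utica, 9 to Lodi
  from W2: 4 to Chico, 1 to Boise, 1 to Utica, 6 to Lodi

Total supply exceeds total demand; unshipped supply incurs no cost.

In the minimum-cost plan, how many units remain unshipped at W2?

An optimal plan:
  W1→Chico: 5 × 3 = 15
  W1→Boise: 20 × 2 = 40
  W2→Boise: 15 × 1 = 15
  W2→Utica: 5 × 1 = 5
  W2→Lodi: 25 × 6 = 150
Total cost = 225.
W2 ships 45 of its 45, leaving 0.

0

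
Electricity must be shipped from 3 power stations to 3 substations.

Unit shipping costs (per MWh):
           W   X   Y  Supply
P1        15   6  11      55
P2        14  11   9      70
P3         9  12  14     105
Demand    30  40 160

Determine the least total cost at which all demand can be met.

2355

An optimal shipping plan:
  P1 to X: 40 × 6 = 240
  P1 to Y: 15 × 11 = 165
  P2 to Y: 70 × 9 = 630
  P3 to W: 30 × 9 = 270
  P3 to Y: 75 × 14 = 1050
Total = 240 + 165 + 630 + 270 + 1050 = 2355.
(Supply check: P1 ships 55; P2 ships 70; P3 ships 105.)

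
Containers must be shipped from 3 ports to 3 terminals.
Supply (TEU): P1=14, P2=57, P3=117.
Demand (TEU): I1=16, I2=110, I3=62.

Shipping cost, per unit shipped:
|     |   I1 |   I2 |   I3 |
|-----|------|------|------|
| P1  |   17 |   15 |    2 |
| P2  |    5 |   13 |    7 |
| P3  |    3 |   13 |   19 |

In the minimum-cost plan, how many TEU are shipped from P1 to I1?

Optimal shipments:
  P1->I3: 14 × 2 = 28
  P2->I2: 9 × 13 = 117
  P2->I3: 48 × 7 = 336
  P3->I1: 16 × 3 = 48
  P3->I2: 101 × 13 = 1313
Total cost = 1842.
The route P1→I1 is not used.

0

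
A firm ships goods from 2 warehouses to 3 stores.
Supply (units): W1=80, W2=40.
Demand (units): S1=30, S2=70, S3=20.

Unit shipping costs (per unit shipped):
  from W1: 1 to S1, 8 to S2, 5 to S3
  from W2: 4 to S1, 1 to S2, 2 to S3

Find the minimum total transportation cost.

An optimal shipping plan:
  W1->S1: 30 × 1 = 30
  W1->S2: 30 × 8 = 240
  W1->S3: 20 × 5 = 100
  W2->S2: 40 × 1 = 40
Total = 30 + 240 + 100 + 40 = 410.

410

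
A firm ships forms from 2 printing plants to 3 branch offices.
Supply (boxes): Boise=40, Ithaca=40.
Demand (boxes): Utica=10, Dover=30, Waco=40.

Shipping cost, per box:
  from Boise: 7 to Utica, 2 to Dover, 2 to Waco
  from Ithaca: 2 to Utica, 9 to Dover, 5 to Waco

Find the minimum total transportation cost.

250

One minimum-cost allocation:
  Boise→Dover: 30 × 2 = 60
  Boise→Waco: 10 × 2 = 20
  Ithaca→Utica: 10 × 2 = 20
  Ithaca→Waco: 30 × 5 = 150
Total = 60 + 20 + 20 + 150 = 250.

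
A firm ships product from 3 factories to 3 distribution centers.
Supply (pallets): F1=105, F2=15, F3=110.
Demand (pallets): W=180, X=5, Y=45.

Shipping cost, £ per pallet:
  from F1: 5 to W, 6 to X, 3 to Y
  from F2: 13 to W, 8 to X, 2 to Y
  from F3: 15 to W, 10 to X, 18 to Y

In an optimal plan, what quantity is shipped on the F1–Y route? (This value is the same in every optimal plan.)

Optimal shipments:
  F1→W: 75 pallets
  F1→Y: 30 pallets
  F2→Y: 15 pallets
  F3→W: 105 pallets
  F3→X: 5 pallets
Total cost = £2120.
So F1→Y carries 30 pallets.

30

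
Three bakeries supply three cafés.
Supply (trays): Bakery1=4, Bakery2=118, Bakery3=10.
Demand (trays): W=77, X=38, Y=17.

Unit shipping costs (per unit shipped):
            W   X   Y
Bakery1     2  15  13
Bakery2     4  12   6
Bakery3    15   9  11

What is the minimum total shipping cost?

828

Optimal allocation:
  Bakery1 to W: 4 × 2 = 8
  Bakery2 to W: 73 × 4 = 292
  Bakery2 to X: 28 × 12 = 336
  Bakery2 to Y: 17 × 6 = 102
  Bakery3 to X: 10 × 9 = 90
Total = 8 + 292 + 336 + 102 + 90 = 828.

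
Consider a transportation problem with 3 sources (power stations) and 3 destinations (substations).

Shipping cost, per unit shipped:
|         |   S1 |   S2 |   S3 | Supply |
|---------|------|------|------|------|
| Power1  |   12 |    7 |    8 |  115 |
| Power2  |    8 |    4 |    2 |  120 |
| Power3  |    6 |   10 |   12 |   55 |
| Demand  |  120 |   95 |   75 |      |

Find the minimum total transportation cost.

1745

One minimum-cost allocation:
  Power1–S1: 20 × 12 = 240
  Power1–S2: 95 × 7 = 665
  Power2–S1: 45 × 8 = 360
  Power2–S3: 75 × 2 = 150
  Power3–S1: 55 × 6 = 330
Total = 240 + 665 + 360 + 150 + 330 = 1745.
(Supply check: Power1 ships 115; Power2 ships 120; Power3 ships 55.)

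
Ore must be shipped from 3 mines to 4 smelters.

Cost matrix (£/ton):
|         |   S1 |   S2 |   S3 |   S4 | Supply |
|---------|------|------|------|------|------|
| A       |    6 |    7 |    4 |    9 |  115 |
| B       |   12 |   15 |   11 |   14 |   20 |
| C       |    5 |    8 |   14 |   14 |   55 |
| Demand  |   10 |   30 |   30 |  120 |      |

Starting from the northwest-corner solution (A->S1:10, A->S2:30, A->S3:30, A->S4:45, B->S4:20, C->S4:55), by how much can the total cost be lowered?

Current plan cost = 10·6 + 30·7 + 30·4 + 45·9 + 20·14 + 55·14 = £1845.
Optimal plan:
  A–S3: 30 tons
  A–S4: 85 tons
  B–S4: 20 tons
  C–S1: 10 tons
  C–S2: 30 tons
  C–S4: 15 tons
Optimal cost = £1665.
Saving = 1845 − 1665 = £180.

180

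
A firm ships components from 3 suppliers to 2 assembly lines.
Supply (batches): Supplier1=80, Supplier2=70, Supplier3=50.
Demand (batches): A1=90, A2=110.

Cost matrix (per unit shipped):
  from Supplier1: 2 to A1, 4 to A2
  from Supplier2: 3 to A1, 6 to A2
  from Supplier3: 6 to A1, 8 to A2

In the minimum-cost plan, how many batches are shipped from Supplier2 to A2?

Optimal shipments:
  Supplier1→A1: 20 batches
  Supplier1→A2: 60 batches
  Supplier2→A1: 70 batches
  Supplier3→A2: 50 batches
Total cost = 890.
The route Supplier2→A2 is not used.

0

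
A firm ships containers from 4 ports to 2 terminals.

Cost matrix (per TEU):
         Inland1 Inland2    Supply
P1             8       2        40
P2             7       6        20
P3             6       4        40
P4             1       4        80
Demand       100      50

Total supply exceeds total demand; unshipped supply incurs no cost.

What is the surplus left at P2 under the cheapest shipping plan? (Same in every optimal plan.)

Minimum-cost shipments:
  P1→Inland2: 40 × 2 = 80
  P3→Inland1: 20 × 6 = 120
  P3→Inland2: 10 × 4 = 40
  P4→Inland1: 80 × 1 = 80
Total cost = 320.
P2 ships 0 of its 20, leaving 20.

20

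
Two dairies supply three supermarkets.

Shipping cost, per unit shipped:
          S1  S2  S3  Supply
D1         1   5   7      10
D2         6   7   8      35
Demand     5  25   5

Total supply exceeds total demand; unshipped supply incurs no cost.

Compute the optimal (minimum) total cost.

210

Optimal allocation:
  D1->S1: 5 × 1 = 5
  D1->S2: 5 × 5 = 25
  D2->S2: 20 × 7 = 140
  D2->S3: 5 × 8 = 40
Total = 5 + 25 + 140 + 40 = 210.
(Supply check: D1 ships 10; D2 ships 25.)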